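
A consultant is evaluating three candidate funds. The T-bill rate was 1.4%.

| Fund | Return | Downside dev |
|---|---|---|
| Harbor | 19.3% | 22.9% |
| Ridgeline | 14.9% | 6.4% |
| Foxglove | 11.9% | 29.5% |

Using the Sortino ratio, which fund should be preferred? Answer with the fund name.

Harbor: Sortino ratio = (19.3% − 1.4%) / 22.9% = 0.782
Ridgeline: Sortino ratio = (14.9% − 1.4%) / 6.4% = 2.109
Foxglove: Sortino ratio = (11.9% − 1.4%) / 29.5% = 0.356
Highest: Ridgeline (2.109).

Ridgeline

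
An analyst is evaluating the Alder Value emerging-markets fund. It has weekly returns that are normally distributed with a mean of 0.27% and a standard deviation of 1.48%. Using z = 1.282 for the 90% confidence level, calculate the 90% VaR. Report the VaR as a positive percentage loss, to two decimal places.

1.63

VaR (as % loss) = −(μ − z·σ) = −(0.27% − 1.282 × 1.48%) = −(-1.62736%) = 1.62736%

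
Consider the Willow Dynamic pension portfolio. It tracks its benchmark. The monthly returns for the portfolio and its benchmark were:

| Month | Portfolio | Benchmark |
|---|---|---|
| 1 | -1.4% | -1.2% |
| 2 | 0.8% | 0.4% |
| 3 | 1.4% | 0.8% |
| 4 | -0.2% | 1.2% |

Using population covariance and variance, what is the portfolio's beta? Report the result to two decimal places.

r̄p = 0.1500%,  r̄m = 0.3000%
Cov = Σ(rp − r̄p)(rm − r̄m) / 4 = 0.6750
Var(rm) = Σ(rm − r̄m)² / 4 = 0.8300
β = Cov / Var = 0.6750 / 0.8300 = 0.8133

0.81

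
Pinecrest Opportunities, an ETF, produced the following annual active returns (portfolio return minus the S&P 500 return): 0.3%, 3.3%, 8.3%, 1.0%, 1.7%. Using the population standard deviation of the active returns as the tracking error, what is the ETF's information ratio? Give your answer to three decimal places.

Mean return r̄ = 14.60 / 5 = 2.9200%
Population std dev = √[41.1280 / 5] = 2.8680%
IR = r̄ / tracking error = 2.9200 / 2.8680 = 1.0181

1.018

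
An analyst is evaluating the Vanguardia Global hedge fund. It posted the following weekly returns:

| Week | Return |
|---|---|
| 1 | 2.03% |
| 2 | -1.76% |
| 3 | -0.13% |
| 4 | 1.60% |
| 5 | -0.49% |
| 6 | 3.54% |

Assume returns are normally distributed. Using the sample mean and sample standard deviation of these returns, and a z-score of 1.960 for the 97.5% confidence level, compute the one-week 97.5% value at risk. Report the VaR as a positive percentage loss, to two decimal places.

μ = (2.03 − 1.76 − 0.13 + 1.6 − 0.49 + 3.54) / 6 = 0.7983%
Σ(r − μ)² = (2.03 − 0.7983)² + (-1.76 − 0.7983)² + (-0.13 − 0.7983)² + … = 18.7431
σ = √[18.7431 / 5] = 1.9361%
VaR = −(μ − z·σ) = −(0.7983 − 1.960 × 1.9361) = −(-2.9965) = 2.9965%

3.00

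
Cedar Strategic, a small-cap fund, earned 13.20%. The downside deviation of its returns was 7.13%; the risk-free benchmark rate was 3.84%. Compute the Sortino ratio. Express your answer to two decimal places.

Sortino = (Rp − Rf) / σd = (13.20% − 3.84%) / 7.13% = 9.36% / 7.13% = 1.3128

1.31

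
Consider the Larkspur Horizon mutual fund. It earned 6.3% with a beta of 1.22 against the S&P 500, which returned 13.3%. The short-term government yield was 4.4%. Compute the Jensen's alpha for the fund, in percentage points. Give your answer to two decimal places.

-8.96

CAPM expected return = Rf + β(Rm − Rf) = 4.4% + 1.22 × (13.3% − 4.4%) = 4.4 + 1.22 × 8.90 = 15.2580%
Jensen's α = Rp − E[R] = 6.3% − 15.2580% = -8.9580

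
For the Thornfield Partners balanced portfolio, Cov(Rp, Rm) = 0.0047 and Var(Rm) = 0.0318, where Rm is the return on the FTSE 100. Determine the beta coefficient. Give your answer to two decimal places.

0.15

β = Cov(Rp, Rm) / Var(Rm) = 0.0047 / 0.0318 = 0.1478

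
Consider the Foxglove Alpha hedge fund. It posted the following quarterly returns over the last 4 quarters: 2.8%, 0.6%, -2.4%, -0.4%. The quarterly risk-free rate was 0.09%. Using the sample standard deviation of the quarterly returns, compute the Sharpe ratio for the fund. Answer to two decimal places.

0.03

μ = (2.8 + 0.6 − 2.4 − 0.4) / 4 = 0.60 / 4 = 0.1500%
Sample σ = √[Σ(r − μ)² / 3] = √[14.0300 / 3] = √4.6767 = 2.1626%
Sharpe = (μ − rf) / σ = (0.1500 − 0.09) / 2.1626 = 0.0600 / 2.1626 = 0.0277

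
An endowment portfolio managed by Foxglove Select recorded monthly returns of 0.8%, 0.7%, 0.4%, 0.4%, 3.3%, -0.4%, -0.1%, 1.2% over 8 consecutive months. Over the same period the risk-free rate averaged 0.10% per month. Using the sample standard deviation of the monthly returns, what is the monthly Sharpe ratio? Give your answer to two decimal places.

μ = (0.8 + 0.7 + 0.4 + 0.4 + 3.3 − 0.4 − 0.1 + 1.2) / 8 = 6.30 / 8 = 0.7875%
Sample std dev = √[8.9888 / 7] = 1.1332%
Sharpe = (μ − rf) / σ = (0.7875 − 0.1) / 1.1332 = 0.6875 / 1.1332 = 0.6067

0.61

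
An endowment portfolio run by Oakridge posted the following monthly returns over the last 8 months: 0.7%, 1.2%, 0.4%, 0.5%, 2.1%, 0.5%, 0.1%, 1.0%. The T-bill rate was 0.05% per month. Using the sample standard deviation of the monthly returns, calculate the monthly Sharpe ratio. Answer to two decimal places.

1.22

Mean return μ = 6.50 / 8 = 0.8125%
Σ(r − μ)² = (0.7 − 0.8125)² + (1.2 − 0.8125)² + … = 2.7288
σ = √[2.7288 / 7] = 0.6244%
Sharpe = (μ − rf) / σ = (0.8125 − 0.05) / 0.6244 = 0.7625 / 0.6244 = 1.2212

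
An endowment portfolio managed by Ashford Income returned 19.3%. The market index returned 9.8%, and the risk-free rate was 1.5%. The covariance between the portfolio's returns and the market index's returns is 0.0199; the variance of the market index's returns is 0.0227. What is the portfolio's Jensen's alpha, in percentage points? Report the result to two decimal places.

β = Cov / Var = 0.0199 / 0.0227 = 0.8767
E[R] = Rf + β(Rm − Rf) = 1.5% + 0.8767 × (9.8% − 1.5%) = 8.7766%
α = Rp − E[R] = 19.3% − 8.7766% = 10.5234

10.52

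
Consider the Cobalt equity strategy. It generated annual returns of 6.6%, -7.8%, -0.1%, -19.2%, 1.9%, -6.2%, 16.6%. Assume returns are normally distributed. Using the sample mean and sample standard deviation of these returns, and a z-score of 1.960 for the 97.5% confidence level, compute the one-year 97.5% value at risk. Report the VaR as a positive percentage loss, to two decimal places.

Mean return μ = -8.20 / 7 = -1.1714%
Sample std dev = √[781.0543 / 6] = 11.4095%
VaR = −(μ − z·σ) = −(-1.1714 − 1.960 × 11.4095) = −(-23.5340) = 23.5340%

23.53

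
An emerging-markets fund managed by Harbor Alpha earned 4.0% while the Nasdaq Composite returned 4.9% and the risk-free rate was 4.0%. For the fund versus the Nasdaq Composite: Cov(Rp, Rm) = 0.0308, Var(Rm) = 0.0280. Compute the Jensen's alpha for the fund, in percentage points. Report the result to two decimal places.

β = Cov / Var = 0.0308 / 0.0280 = 1.1000
E[R] = Rf + β(Rm − Rf) = 4.0% + 1.1000 × (4.9% − 4.0%) = 4.9900%
α = Rp − E[R] = 4.0% − 4.9900% = -0.9900

-0.99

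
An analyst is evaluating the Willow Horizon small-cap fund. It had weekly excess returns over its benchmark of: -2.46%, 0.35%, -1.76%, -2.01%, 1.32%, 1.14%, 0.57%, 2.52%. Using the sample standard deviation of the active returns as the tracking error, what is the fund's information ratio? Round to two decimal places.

-0.02

Mean return r̄ = -0.330 / 8 = -0.0413%
Σ(r − r̄)² = 23.0155; sample σ = √(23.0155/7) = 1.8133%
IR = r̄ / tracking error = -0.0413 / 1.8133 = -0.0228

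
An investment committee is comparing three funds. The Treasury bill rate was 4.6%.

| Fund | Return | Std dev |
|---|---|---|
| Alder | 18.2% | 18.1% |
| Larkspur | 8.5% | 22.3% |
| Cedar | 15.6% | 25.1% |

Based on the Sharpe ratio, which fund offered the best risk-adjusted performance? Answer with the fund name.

Alder

Alder: Sharpe ratio = (18.2% − 4.6%) / 18.1% = 0.751
Larkspur: Sharpe ratio = (8.5% − 4.6%) / 22.3% = 0.175
Cedar: Sharpe ratio = (15.6% − 4.6%) / 25.1% = 0.438
Highest: Alder (0.751).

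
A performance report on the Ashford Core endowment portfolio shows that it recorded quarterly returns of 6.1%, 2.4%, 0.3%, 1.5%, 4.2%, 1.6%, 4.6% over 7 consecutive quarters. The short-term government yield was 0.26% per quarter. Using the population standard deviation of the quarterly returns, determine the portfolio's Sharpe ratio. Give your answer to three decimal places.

1.414

Mean return r̄ = 20.70 / 7 = 2.9571%
Σ(r − r̄)² = (6.1 − 2.9571)² + (2.4 − 2.9571)² + … = 25.4571
σ = √[25.4571 / 7] = 1.9070%
Sharpe = (r̄ − rf) / σ = (2.9571 − 0.26) / 1.9070 = 2.6971 / 1.9070 = 1.4143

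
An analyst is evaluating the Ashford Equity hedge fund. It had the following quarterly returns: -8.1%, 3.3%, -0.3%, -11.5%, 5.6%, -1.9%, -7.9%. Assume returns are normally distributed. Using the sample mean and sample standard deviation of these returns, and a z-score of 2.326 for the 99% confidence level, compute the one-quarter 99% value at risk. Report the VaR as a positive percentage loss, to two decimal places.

Mean return μ = -20.80 / 7 = -2.9714%
Σ(r − μ)² = 244.4143; sample σ = √(244.4143/6) = 6.3825%
VaR = −(μ − z·σ) = −(-2.9714 − 2.326 × 6.3825) = −(-17.8171) = 17.8171%

17.82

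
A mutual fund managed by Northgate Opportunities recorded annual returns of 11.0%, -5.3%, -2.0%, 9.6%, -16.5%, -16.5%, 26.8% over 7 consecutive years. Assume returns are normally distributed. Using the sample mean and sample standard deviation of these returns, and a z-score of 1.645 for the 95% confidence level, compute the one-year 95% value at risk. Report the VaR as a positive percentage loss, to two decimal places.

Mean return μ = 7.10 / 7 = 1.0143%
Σ(r − μ)² = 1500.7886; sample σ = √(1500.7886/6) = 15.8155%
VaR = −(μ − z·σ) = −(1.0143 − 1.645 × 15.8155) = −(-25.0022) = 25.0022%

25.00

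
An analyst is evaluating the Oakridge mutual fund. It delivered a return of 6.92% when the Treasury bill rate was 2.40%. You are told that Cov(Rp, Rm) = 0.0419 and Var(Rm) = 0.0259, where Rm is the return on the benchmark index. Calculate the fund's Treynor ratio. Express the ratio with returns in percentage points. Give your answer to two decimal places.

β = Cov / Var = 0.0419 / 0.0259 = 1.6178
Treynor = (Rp − Rf) / β = (6.92% − 2.40%) / 1.6178 = 4.52 / 1.6178 = 2.7939

2.79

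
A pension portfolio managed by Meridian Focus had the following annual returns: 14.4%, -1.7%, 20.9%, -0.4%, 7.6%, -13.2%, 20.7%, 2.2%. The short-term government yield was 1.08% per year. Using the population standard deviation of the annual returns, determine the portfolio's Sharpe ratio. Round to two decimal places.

r̄ = (14.4 − 1.7 + 20.9 − 0.4 + 7.6 − 13.2 + 20.7 + 2.2) / 8 = 6.3125%
Σ(r − r̄)² = (14.4 − 6.3125)² + (-1.7 − 6.3125)² + (20.9 − 6.3125)² + … = 993.7688
σ = √[993.7688 / 8] = 11.1455%
Sharpe = (r̄ − rf) / σ = (6.3125 − 1.08) / 11.1455 = 5.2325 / 11.1455 = 0.4695

0.47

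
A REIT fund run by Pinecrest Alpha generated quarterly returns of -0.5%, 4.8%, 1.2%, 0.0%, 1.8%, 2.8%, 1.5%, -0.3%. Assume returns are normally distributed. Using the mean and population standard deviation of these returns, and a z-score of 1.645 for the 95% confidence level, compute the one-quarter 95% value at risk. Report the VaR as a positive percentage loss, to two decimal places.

r̄ = (-0.5 + 4.8 + 1.2 + 0 + 1.8 + 2.8 + 1.5 − 0.3) / 8 = 1.4125%
Σ(r − r̄)² = 22.1888; population σ = √(22.1888/8) = 1.6654%
VaR = −(r̄ − z·σ) = −(1.4125 − 1.645 × 1.6654) = −(-1.3271) = 1.3271%

1.33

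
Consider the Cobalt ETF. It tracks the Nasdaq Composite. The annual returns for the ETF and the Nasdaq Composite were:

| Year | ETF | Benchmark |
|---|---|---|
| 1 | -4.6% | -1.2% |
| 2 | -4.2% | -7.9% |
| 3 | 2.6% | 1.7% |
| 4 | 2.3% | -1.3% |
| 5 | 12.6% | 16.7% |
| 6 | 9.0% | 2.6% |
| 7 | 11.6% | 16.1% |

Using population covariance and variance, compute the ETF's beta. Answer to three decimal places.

0.682

r̄p = 4.1857%,  r̄m = 3.8143%
Cov = Σ(rp − r̄p)(rm − r̄m) / 7 = 49.8502
Var(rm) = Σ(rm − r̄m)² / 7 = 73.0641
β = Cov / Var = 49.8502 / 73.0641 = 0.6823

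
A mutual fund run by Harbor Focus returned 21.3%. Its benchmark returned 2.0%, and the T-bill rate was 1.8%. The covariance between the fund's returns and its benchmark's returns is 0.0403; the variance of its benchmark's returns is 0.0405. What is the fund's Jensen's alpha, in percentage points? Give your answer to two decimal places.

β = Cov / Var = 0.0403 / 0.0405 = 0.9951
E[R] = Rf + β(Rm − Rf) = 1.8% + 0.9951 × (2.0% − 1.8%) = 1.9990%
α = Rp − E[R] = 21.3% − 1.9990% = 19.3010

19.30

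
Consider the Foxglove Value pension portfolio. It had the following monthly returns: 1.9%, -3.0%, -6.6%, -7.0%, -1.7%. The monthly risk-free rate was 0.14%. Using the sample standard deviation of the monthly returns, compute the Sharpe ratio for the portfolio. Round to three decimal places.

-0.929

Mean return r̄ = -16.40 / 5 = -3.2800%
Sample σ = √[Σ(r − r̄)² / 4] = √[54.2680 / 4] = √13.5670 = 3.6833%
Sharpe = (r̄ − rf) / σ = (-3.2800 − 0.14) / 3.6833 = -3.4200 / 3.6833 = -0.9285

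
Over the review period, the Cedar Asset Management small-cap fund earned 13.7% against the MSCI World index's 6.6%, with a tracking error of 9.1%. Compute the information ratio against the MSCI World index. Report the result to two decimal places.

0.78

IR = (Rp − Rb) / TE = (13.7% − 6.6%) / 9.1% = 7.10% / 9.1% = 0.7802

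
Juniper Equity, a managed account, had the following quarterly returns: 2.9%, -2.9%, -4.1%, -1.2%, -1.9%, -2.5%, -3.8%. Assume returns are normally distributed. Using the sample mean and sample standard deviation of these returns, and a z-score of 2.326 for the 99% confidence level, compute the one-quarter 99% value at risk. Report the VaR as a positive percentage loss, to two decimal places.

7.41

r̄ = (2.9 − 2.9 − 4.1 − 1.2 − 1.9 − 2.5 − 3.8) / 7 = -13.50 / 7 = -1.9286%
Sample σ = √[Σ(r − r̄)² / 6] = √[33.3343 / 6] = √5.5557 = 2.3571%
VaR = −(r̄ − z·σ) = −(-1.9286 − 2.326 × 2.3571) = −(-7.4112) = 7.4112%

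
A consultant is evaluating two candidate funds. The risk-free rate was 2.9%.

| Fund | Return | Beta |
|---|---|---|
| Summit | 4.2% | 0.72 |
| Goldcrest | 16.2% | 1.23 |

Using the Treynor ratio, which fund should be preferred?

Goldcrest

Summit: Treynor = (4.2% − 2.9%) / 0.72 = 1.806
Goldcrest: Treynor = (16.2% − 2.9%) / 1.23 = 10.813
Highest: Goldcrest (10.813).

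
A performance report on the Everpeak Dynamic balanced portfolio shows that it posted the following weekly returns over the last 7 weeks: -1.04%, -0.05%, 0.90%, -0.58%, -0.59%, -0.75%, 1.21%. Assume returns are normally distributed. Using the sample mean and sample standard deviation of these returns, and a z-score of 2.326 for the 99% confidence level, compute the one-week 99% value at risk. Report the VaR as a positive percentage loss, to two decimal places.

μ = (-1.04 − 0.05 + 0.9 − 0.58 − 0.59 − 0.75 + 1.21) / 7 = -0.1286%
Σ(r − μ)² = (-1.04 − (-0.1286))² + (-0.05 − (-0.1286))² + (0.9 − (-0.1286))² + … = 4.4895
sample σ = √(4.4895 / 6) = √0.7483 = 0.8650%
VaR = −(μ − z·σ) = −(-0.1286 − 2.326 × 0.8650) = −(-2.1406) = 2.1406%

2.14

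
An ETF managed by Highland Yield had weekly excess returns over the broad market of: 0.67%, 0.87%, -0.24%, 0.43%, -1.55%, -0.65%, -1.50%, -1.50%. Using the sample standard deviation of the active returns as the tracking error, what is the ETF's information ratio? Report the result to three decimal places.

r̄ = (0.67 + 0.87 − 0.24 + 0.43 − 1.55 − 0.65 − 1.5 − 1.5) / 8 = -0.4338%
Sample std dev = √[7.2682 / 7] = 1.0190%
IR = r̄ / tracking error = -0.4338 / 1.0190 = -0.4257

-0.426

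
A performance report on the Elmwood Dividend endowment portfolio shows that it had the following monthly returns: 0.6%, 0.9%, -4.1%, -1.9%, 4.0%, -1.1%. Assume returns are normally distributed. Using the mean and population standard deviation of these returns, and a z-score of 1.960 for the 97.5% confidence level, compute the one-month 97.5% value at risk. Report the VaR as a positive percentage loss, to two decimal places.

Mean return r̄ = -1.60 / 6 = -0.2667%
Σ(r − r̄)² = 38.3733; population σ = √(38.3733/6) = 2.5289%
VaR = −(r̄ − z·σ) = −(-0.2667 − 1.960 × 2.5289) = −(-5.2233) = 5.2233%

5.22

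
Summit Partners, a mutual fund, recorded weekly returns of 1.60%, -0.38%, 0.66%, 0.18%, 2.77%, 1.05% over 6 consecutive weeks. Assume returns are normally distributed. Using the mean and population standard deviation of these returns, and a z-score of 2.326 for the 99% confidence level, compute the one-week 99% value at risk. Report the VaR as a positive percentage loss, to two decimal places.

1.38

Mean return r̄ = 5.880 / 6 = 0.9800%
Population std dev = √[6.1854 / 6] = 1.0153%
VaR = −(r̄ − z·σ) = −(0.9800 − 2.326 × 1.0153) = −(-1.3816) = 1.3816%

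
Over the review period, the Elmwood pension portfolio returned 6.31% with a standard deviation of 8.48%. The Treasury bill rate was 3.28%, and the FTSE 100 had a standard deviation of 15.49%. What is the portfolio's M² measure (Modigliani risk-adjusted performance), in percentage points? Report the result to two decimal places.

Sharpe = (Rp − Rf) / σp = (6.31% − 3.28%) / 8.48% = 0.3573
M² = Rf + Sharpe × σm = 3.28% + 0.3573 × 15.49% = 8.8146%

8.81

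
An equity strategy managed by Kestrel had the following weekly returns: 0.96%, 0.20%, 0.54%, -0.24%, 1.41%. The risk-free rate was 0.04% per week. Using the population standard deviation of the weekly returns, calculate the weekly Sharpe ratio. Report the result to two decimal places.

0.93

Mean return μ = 2.870 / 5 = 0.5740%
Population σ = √[Σ(r − μ)² / 5] = √[1.6515 / 5] = √0.3303 = 0.5747%
Sharpe = (μ − rf) / σ = (0.5740 − 0.04) / 0.5747 = 0.5340 / 0.5747 = 0.9292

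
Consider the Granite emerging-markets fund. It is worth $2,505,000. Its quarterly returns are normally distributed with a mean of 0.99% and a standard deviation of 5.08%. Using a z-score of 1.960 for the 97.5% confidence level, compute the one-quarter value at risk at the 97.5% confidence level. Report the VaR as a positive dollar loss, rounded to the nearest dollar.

Return at the 97.5% tail: μ − z·σ = 0.99% − 1.960 × 5.08% = 0.99 − 9.9568 = -8.9668%
VaR = −(-8.9668%) × $2,505,000 = 8.9668% × $2,505,000 = $224,618

$224,618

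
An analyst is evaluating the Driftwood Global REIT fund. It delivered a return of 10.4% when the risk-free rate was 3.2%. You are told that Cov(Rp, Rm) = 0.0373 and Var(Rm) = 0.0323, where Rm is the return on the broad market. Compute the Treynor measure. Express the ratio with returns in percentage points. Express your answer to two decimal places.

6.23

β = Cov / Var = 0.0373 / 0.0323 = 1.1548
Treynor = (Rp − Rf) / β = (10.4% − 3.2%) / 1.1548 = 7.20 / 1.1548 = 6.2348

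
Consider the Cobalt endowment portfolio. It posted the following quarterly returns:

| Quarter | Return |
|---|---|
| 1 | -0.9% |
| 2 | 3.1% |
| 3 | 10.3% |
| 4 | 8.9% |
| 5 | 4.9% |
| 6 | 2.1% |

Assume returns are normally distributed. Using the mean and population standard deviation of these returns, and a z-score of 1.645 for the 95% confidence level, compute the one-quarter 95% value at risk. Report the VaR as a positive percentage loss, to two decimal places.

1.63

Mean return μ = 28.40 / 6 = 4.7333%
Σ(r − μ)² = (-0.9 − 4.7333)² + (3.1 − 4.7333)² + … = 89.7133
σ = √[89.7133 / 6] = 3.8668%
VaR = −(μ − z·σ) = −(4.7333 − 1.645 × 3.8668) = −(-1.6276) = 1.6276%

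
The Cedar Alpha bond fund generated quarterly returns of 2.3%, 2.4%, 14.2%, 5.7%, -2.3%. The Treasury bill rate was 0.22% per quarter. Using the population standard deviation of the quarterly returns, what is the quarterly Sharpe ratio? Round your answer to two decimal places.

r̄ = (2.3 + 2.4 + 14.2 + 5.7 − 2.3) / 5 = 4.4600%
Σ(r − r̄)² = (2.3 − 4.4600)² + (2.4 − 4.4600)² + … = 151.0120
σ = √[151.0120 / 5] = 5.4957%
Sharpe = (r̄ − rf) / σ = (4.4600 − 0.22) / 5.4957 = 4.2400 / 5.4957 = 0.7715

0.77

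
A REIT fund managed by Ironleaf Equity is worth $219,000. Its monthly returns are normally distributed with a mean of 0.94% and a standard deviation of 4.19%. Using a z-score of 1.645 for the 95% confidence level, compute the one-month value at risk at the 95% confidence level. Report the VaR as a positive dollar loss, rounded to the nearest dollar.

Return at the 95% tail: μ − z·σ = 0.94% − 1.645 × 4.19% = 0.94 − 6.89255 = -5.95255%
VaR = −(-5.95255%) × $219,000 = 5.95255% × $219,000 = $13,036

$13,036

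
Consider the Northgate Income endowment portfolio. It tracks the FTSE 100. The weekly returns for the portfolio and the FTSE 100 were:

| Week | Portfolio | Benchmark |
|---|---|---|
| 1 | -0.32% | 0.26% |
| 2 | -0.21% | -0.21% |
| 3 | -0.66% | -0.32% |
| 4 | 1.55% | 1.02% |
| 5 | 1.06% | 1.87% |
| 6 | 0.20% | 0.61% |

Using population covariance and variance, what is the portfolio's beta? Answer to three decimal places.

r̄p = 0.2700%,  r̄m = 0.5383%
Cov = Σ(rp − r̄p)(rm − r̄m) / 6 = 0.4975
Var(rm) = Σ(rm − r̄m)² / 6 = 0.5641
β = Cov / Var = 0.4975 / 0.5641 = 0.8819

0.882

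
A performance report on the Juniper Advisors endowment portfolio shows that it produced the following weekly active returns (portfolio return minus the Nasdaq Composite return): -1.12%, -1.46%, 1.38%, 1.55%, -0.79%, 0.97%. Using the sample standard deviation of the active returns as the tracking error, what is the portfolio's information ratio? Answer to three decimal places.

0.065

Mean return r̄ = 0.530 / 6 = 0.0883%
Σ(r − r̄)² = 9.2111; sample σ = √(9.2111/5) = 1.3573%
IR = r̄ / tracking error = 0.0883 / 1.3573 = 0.0651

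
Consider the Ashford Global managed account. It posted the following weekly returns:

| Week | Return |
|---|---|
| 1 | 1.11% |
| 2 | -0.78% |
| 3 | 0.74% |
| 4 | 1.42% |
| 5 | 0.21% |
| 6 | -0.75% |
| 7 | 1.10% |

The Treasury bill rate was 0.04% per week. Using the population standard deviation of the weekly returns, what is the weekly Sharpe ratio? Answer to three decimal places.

Mean return r̄ = 3.050 / 7 = 0.4357%
Population σ = √[Σ(r − r̄)² / 7] = √[4.8922 / 7] = √0.6989 = 0.8360%
Sharpe = (r̄ − rf) / σ = (0.4357 − 0.04) / 0.8360 = 0.3957 / 0.8360 = 0.4733

0.473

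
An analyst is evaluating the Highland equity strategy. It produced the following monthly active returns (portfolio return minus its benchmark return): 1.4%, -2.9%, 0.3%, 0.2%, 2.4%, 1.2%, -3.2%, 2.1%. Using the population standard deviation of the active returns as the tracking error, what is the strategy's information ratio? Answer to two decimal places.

0.09

Mean return μ = 1.50 / 8 = 0.1875%
Population std dev = √[32.0688 / 8] = 2.0021%
IR = μ / tracking error = 0.1875 / 2.0021 = 0.0937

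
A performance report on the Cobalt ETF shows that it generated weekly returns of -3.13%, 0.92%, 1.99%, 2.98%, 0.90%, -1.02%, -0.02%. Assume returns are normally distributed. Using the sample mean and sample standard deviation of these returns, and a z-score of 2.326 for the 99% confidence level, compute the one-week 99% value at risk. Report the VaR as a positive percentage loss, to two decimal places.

4.31

Mean return r̄ = 2.620 / 7 = 0.3743%
Σ(r − r̄)² = 24.3540; sample σ = √(24.3540/6) = 2.0147%
VaR = −(r̄ − z·σ) = −(0.3743 − 2.326 × 2.0147) = −(-4.3119) = 4.3119%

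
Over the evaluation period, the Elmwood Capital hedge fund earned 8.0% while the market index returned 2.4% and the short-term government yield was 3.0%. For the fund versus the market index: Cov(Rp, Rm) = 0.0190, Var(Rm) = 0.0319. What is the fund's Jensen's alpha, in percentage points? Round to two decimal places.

β = Cov / Var = 0.0190 / 0.0319 = 0.5956
E[R] = Rf + β(Rm − Rf) = 3.0% + 0.5956 × (2.4% − 3.0%) = 2.6426%
α = Rp − E[R] = 8.0% − 2.6426% = 5.3574

5.36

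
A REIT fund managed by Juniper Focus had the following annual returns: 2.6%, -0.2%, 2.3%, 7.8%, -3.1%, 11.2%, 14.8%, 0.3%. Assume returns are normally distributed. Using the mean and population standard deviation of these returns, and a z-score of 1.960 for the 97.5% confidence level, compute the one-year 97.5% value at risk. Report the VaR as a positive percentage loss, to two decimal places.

6.88

r̄ = (2.6 − 0.2 + 2.3 + 7.8 − 3.1 + 11.2 + 14.8 + 0.3) / 8 = 4.4625%
Σ(r − r̄)² = (2.6 − 4.4625)² + (-0.2 − 4.4625)² + (2.3 − 4.4625)² + … = 267.7988
population σ = √(267.7988 / 8) = √33.4749 = 5.7857%
VaR = −(r̄ − z·σ) = −(4.4625 − 1.960 × 5.7857) = −(-6.8775) = 6.8775%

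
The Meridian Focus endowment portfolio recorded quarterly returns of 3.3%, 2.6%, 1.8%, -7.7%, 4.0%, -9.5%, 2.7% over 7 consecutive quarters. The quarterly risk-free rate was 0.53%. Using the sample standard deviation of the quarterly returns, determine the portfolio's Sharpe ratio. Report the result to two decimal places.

-0.16

Mean return μ = -2.80 / 7 = -0.4000%
Sample σ = √[Σ(r − μ)² / 6] = √[192.6000 / 6] = √32.1000 = 5.6657%
Sharpe = (μ − rf) / σ = (-0.4000 − 0.53) / 5.6657 = -0.9300 / 5.6657 = -0.1641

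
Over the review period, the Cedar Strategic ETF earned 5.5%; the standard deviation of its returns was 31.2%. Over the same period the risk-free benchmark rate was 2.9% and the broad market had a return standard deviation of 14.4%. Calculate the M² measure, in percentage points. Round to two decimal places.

4.10

Sharpe = (Rp − Rf) / σp = (5.5% − 2.9%) / 31.2% = 0.0833
M² = Rf + Sharpe × σm = 2.9% + 0.0833 × 14.4% = 4.0995%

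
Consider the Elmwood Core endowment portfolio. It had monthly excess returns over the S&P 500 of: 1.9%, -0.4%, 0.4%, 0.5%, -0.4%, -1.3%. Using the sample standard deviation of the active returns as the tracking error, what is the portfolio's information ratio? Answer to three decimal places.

0.107

μ = (1.9 − 0.4 + 0.4 + 0.5 − 0.4 − 1.3) / 6 = 0.1167%
Sample std dev = √[5.9483 / 5] = 1.0907%
IR = μ / tracking error = 0.1167 / 1.0907 = 0.1070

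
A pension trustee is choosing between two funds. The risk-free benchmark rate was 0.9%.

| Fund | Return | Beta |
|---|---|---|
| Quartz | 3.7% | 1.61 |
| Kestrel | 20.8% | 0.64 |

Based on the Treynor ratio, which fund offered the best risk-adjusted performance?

Quartz: Treynor = (3.7% − 0.9%) / 1.61 = 1.739
Kestrel: Treynor = (20.8% − 0.9%) / 0.64 = 31.094
Highest: Kestrel (31.094).

Kestrel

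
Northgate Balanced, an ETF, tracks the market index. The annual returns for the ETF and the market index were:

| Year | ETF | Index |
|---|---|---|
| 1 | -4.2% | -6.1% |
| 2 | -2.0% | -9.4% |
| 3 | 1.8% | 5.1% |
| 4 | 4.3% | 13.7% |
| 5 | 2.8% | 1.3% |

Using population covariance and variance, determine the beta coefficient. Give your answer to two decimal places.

0.34

r̄p = 0.5400%,  r̄m = 0.9200%
Cov = Σ(rp − r̄p)(rm − r̄m) / 5 = 22.7332
Var(rm) = Σ(rm − r̄m)² / 5 = 67.3456
β = Cov / Var = 22.7332 / 67.3456 = 0.3376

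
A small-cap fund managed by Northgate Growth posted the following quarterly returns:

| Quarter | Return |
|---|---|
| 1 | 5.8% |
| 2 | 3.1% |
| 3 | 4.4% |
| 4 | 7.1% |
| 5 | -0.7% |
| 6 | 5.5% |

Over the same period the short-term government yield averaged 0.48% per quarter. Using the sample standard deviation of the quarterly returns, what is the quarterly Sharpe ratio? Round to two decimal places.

r̄ = (5.8 + 3.1 + 4.4 + 7.1 − 0.7 + 5.5) / 6 = 25.20 / 6 = 4.2000%
Sample σ = √[Σ(r − r̄)² / 5] = √[37.9200 / 5] = √7.5840 = 2.7539%
Sharpe = (r̄ − rf) / σ = (4.2000 − 0.48) / 2.7539 = 3.7200 / 2.7539 = 1.3508

1.35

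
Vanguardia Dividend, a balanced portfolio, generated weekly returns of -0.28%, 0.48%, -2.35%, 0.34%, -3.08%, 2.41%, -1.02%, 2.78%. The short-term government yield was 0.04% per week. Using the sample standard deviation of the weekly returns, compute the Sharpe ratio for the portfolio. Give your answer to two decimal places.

-0.06

Mean return r̄ = -0.720 / 8 = -0.0900%
Sample σ = √[Σ(r − r̄)² / 7] = √[29.9454 / 7] = √4.2779 = 2.0683%
Sharpe = (r̄ − rf) / σ = (-0.0900 − 0.04) / 2.0683 = -0.1300 / 2.0683 = -0.0629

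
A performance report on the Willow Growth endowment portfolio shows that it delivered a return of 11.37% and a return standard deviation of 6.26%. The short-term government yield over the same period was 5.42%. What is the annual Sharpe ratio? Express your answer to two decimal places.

Sharpe = (Rp − Rf) / σp = (11.37% − 5.42%) / 6.26% = 5.95% / 6.26% = 0.9505

0.95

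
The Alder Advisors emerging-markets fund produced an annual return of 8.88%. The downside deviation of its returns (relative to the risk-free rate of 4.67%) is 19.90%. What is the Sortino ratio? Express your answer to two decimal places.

0.21

Sortino = (Rp − Rf) / σd = (8.88% − 4.67%) / 19.90% = 4.21% / 19.90% = 0.2116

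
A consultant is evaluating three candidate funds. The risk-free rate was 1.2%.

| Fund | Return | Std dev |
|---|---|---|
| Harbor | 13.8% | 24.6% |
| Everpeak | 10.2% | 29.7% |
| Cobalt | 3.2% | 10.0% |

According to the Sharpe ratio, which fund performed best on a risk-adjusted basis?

Harbor

Harbor: Sharpe ratio = (13.8% − 1.2%) / 24.6% = 0.512
Everpeak: Sharpe ratio = (10.2% − 1.2%) / 29.7% = 0.303
Cobalt: Sharpe ratio = (3.2% − 1.2%) / 10.0% = 0.200
Highest: Harbor (0.512).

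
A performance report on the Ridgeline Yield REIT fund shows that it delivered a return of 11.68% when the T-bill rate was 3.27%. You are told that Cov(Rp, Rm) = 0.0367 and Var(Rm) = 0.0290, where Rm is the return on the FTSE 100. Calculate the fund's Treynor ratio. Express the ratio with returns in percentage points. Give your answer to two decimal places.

6.65

β = Cov / Var = 0.0367 / 0.0290 = 1.2655
Treynor = (Rp − Rf) / β = (11.68% − 3.27%) / 1.2655 = 8.41 / 1.2655 = 6.6456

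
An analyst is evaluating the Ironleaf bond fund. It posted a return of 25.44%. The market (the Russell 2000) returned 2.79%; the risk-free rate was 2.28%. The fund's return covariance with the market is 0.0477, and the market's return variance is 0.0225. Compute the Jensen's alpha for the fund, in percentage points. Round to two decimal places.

22.08

β = Cov / Var = 0.0477 / 0.0225 = 2.1200
E[R] = Rf + β(Rm − Rf) = 2.28% + 2.1200 × (2.79% − 2.28%) = 3.3612%
α = Rp − E[R] = 25.44% − 3.3612% = 22.0788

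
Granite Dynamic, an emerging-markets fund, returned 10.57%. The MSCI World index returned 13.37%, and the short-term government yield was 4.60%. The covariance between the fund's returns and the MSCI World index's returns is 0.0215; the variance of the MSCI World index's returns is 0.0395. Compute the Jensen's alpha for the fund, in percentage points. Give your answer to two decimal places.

1.20

β = Cov / Var = 0.0215 / 0.0395 = 0.5443
E[R] = Rf + β(Rm − Rf) = 4.60% + 0.5443 × (13.37% − 4.60%) = 9.3735%
α = Rp − E[R] = 10.57% − 9.3735% = 1.1965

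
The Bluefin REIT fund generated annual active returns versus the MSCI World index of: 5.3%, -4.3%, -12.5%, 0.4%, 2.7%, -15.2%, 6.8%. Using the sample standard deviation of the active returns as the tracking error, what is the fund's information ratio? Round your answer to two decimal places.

-0.28

Mean return r̄ = -16.80 / 7 = -2.4000%
Σ(r − r̄)² = (5.3 − (-2.4000))² + (-4.3 − (-2.4000))² + … = 447.2400
σ = √[447.2400 / 6] = 8.6337%
IR = r̄ / tracking error = -2.4000 / 8.6337 = -0.2780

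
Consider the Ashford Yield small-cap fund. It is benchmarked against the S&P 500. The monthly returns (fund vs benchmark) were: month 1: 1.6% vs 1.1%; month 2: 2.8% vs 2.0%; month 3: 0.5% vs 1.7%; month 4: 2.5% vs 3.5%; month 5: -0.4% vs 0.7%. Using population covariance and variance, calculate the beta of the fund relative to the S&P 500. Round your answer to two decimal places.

r̄p = 1.4000%,  r̄m = 1.8000%
Cov = Σ(rp − r̄p)(rm − r̄m) / 5 = 0.8160
Var(rm) = Σ(rm − r̄m)² / 5 = 0.9280
β = Cov / Var = 0.8160 / 0.9280 = 0.8793

0.88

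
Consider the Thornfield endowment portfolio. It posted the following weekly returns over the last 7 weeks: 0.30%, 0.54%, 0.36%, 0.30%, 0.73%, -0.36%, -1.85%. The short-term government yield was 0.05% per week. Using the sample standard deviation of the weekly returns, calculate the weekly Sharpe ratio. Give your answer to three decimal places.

-0.053

r̄ = (0.3 + 0.54 + 0.36 + 0.3 + 0.73 − 0.36 − 1.85) / 7 = 0.020 / 7 = 0.0029%
Sample std dev = √[4.6861 / 6] = 0.8838%
Sharpe = (r̄ − rf) / σ = (0.0029 − 0.05) / 0.8838 = -0.0471 / 0.8838 = -0.0533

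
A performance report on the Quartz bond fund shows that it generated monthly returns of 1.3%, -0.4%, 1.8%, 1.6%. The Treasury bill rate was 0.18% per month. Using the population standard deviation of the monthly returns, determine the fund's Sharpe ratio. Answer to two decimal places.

Mean return μ = 4.30 / 4 = 1.0750%
Σ(r − μ)² = 3.0275; population σ = √(3.0275/4) = 0.8700%
Sharpe = (μ − rf) / σ = (1.0750 − 0.18) / 0.8700 = 0.8950 / 0.8700 = 1.0287

1.03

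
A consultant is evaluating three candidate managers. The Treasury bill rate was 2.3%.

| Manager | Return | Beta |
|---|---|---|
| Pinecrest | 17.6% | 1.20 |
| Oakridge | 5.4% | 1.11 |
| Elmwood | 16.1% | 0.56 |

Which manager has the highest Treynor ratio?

Pinecrest: Treynor = (17.6% − 2.3%) / 1.20 = 12.750
Oakridge: Treynor = (5.4% − 2.3%) / 1.11 = 2.793
Elmwood: Treynor = (16.1% − 2.3%) / 0.56 = 24.643
Highest: Elmwood (24.643).

Elmwood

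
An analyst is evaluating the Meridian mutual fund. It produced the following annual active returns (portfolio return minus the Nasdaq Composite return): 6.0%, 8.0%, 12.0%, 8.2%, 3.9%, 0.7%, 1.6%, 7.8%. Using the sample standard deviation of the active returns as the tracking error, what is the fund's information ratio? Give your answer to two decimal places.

1.59

Mean return r̄ = 48.20 / 8 = 6.0250%
Σ(r − r̄)² = (6 − 6.0250)² + (8 − 6.0250)² + … = 99.9350
σ = √[99.9350 / 7] = 3.7784%
IR = r̄ / tracking error = 6.0250 / 3.7784 = 1.5946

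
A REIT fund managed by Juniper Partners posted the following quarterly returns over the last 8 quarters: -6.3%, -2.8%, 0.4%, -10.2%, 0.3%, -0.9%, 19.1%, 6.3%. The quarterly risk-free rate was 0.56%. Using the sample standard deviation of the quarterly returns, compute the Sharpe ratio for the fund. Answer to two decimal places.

μ = (-6.3 − 2.8 + 0.4 − 10.2 + 0.3 − 0.9 + 19.1 + 6.3) / 8 = 5.90 / 8 = 0.7375%
Σ(r − μ)² = (-6.3 − 0.7375)² + (-2.8 − 0.7375)² + … = 552.7788
sample σ = √(552.7788 / 7) = √78.9684 = 8.8864%
Sharpe = (μ − rf) / σ = (0.7375 − 0.56) / 8.8864 = 0.1775 / 8.8864 = 0.0200

0.02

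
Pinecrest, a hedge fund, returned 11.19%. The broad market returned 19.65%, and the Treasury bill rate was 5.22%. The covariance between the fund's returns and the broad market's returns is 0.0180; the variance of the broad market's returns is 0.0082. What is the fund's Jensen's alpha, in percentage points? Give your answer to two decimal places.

-25.71

β = Cov / Var = 0.0180 / 0.0082 = 2.1951
E[R] = Rf + β(Rm − Rf) = 5.22% + 2.1951 × (19.65% − 5.22%) = 36.8953%
α = Rp − E[R] = 11.19% − 36.8953% = -25.7053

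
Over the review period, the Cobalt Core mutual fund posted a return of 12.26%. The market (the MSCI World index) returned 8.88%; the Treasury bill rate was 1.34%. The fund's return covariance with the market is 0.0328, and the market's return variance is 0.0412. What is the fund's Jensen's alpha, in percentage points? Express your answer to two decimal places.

4.92

β = Cov / Var = 0.0328 / 0.0412 = 0.7961
E[R] = Rf + β(Rm − Rf) = 1.34% + 0.7961 × (8.88% − 1.34%) = 7.3426%
α = Rp − E[R] = 12.26% − 7.3426% = 4.9174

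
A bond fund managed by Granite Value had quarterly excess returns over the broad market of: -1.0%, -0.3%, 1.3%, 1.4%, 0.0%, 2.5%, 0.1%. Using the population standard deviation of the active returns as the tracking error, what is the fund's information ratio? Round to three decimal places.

Mean return μ = 4.00 / 7 = 0.5714%
Population std dev = √[8.7143 / 7] = 1.1158%
IR = μ / tracking error = 0.5714 / 1.1158 = 0.5121

0.512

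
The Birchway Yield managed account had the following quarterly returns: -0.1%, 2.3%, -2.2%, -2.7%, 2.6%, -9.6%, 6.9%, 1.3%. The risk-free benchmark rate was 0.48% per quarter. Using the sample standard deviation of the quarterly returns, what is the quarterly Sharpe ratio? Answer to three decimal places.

-0.137

r̄ = (-0.1 + 2.3 − 2.2 − 2.7 + 2.6 − 9.6 + 6.9 + 1.3) / 8 = -0.1875%
Σ(r − r̄)² = (-0.1 − (-0.1875))² + (2.3 − (-0.1875))² + … = 165.3688
sample σ = √(165.3688 / 7) = √23.6241 = 4.8605%
Sharpe = (r̄ − rf) / σ = (-0.1875 − 0.48) / 4.8605 = -0.6675 / 4.8605 = -0.1373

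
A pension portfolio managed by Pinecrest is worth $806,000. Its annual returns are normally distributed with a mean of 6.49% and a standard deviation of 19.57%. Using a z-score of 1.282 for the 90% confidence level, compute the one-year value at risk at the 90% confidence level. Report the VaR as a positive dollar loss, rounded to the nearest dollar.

$149,906

Return at the 90% tail: μ − z·σ = 6.49% − 1.282 × 19.57% = 6.49 − 25.08874 = -18.59874%
VaR = −(-18.59874%) × $806,000 = 18.59874% × $806,000 = $149,906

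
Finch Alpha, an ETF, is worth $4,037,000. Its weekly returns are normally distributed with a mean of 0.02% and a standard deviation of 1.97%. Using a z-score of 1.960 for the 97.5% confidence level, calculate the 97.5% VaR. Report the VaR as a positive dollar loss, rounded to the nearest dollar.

$155,069

Return at the 97.5% tail: μ − z·σ = 0.02% − 1.960 × 1.97% = 0.02 − 3.8612 = -3.8412%
VaR = −(-3.8412%) × $4,037,000 = 3.8412% × $4,037,000 = $155,069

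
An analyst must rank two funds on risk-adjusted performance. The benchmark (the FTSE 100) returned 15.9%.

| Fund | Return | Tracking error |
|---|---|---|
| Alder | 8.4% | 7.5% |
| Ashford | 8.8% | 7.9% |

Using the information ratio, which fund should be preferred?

Ashford

Alder: IR = (8.4% − 15.9%) / 7.5% = -1.000
Ashford: IR = (8.8% − 15.9%) / 7.9% = -0.899
Highest: Ashford (-0.899).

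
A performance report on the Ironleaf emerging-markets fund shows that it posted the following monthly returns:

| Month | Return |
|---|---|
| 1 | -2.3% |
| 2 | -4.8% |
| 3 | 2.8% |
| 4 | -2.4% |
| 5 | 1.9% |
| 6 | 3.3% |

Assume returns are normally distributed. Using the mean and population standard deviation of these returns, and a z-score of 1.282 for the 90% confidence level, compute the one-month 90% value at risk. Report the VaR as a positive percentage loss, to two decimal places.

r̄ = (-2.3 − 4.8 + 2.8 − 2.4 + 1.9 + 3.3) / 6 = -0.2500%
Σ(r − r̄)² = 56.0550; population σ = √(56.0550/6) = 3.0566%
VaR = −(r̄ − z·σ) = −(-0.2500 − 1.282 × 3.0566) = −(-4.1686) = 4.1686%

4.17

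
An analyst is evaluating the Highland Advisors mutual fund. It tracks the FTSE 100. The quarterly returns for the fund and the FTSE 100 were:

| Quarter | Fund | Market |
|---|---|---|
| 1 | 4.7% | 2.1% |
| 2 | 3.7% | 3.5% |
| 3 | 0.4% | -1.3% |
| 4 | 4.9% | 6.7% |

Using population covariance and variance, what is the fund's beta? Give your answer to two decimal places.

r̄p = 3.4250%,  r̄m = 2.7500%
Cov = Σ(rp − r̄p)(rm − r̄m) / 4 = 4.3638
Var(rm) = Σ(rm − r̄m)² / 4 = 8.2475
β = Cov / Var = 4.3638 / 8.2475 = 0.5291

0.53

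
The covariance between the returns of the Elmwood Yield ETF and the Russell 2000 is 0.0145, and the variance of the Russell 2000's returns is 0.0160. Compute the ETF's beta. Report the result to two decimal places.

β = Cov(Rp, Rm) / Var(Rm) = 0.0145 / 0.0160 = 0.9063

0.91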